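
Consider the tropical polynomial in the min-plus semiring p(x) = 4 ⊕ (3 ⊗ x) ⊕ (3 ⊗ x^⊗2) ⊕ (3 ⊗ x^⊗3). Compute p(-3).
p(-3) = -6

A tropical monomial a ⊗ x^⊗i evaluates to a + i · x. Evaluating each term at x = -3:
  Term 0 contributes 4 + 0 · -3 = 4
  Term 1 contributes 3 + 1 · -3 = 0
  Term 2 contributes 3 + 2 · -3 = -3
  Term 3 contributes 3 + 3 · -3 = -6
p(-3) = ⊕ of these = min[4, 0, -3, -6] = -6.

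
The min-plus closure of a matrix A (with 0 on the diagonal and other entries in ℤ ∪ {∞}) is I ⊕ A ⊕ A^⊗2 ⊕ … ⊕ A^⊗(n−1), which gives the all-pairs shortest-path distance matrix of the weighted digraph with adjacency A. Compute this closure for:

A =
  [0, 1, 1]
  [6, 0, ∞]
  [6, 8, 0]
Closure =
  [0, 1, 1]
  [6, 0, 7]
  [6, 7, 0]

This is the Floyd-Warshall all-pairs shortest-path computation. For each intermediate vertex k = 0, 1, …, 2, update dist[i][j] ← min(dist[i][j], dist[i][k] + dist[k][j]). The final matrix gives, for each (i, j), the minimum total weight of any directed path from i to j (possibly empty when i = j).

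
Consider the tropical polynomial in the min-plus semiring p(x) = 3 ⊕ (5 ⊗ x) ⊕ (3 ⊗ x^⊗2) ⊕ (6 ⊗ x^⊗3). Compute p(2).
p(2) = 3

A tropical monomial a ⊗ x^⊗i evaluates to a + i · x. Evaluating each term at x = 2:
  Term 0 contributes 3 + 0 · 2 = 3
  Term 1 contributes 5 + 1 · 2 = 7
  Term 2 contributes 3 + 2 · 2 = 7
  Term 3 contributes 6 + 3 · 2 = 12
p(2) = ⊕ of these = min[3, 7, 7, 12] = 3.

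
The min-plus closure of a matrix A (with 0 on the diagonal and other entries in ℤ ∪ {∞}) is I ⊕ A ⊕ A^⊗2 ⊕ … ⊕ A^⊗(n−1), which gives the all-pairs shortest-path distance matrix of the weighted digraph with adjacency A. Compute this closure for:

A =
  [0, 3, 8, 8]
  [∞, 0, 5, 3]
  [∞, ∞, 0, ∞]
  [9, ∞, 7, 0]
Closure =
  [0, 3, 8, 6]
  [12, 0, 5, 3]
  [∞, ∞, 0, ∞]
  [9, 12, 7, 0]

This is the Floyd-Warshall all-pairs shortest-path computation. For each intermediate vertex k = 0, 1, …, 3, update dist[i][j] ← min(dist[i][j], dist[i][k] + dist[k][j]). The final matrix gives, for each (i, j), the minimum total weight of any directed path from i to j (possibly empty when i = j).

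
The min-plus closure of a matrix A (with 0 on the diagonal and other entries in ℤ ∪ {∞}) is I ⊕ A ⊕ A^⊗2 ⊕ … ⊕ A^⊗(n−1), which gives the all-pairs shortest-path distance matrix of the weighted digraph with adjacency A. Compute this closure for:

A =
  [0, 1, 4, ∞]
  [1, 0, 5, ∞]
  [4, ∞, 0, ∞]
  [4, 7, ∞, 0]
Closure =
  [0, 1, 4, ∞]
  [1, 0, 5, ∞]
  [4, 5, 0, ∞]
  [4, 5, 8, 0]

This is the Floyd-Warshall all-pairs shortest-path computation. For each intermediate vertex k = 0, 1, …, 3, update dist[i][j] ← min(dist[i][j], dist[i][k] + dist[k][j]). The final matrix gives, for each (i, j), the minimum total weight of any directed path from i to j (possibly empty when i = j).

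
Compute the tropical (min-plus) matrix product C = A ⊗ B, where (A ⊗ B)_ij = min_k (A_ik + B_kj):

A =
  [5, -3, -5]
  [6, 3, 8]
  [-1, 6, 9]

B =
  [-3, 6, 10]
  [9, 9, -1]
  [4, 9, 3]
A ⊗ B =
  [-1, 4, -4]
  [3, 12, 2]
  [-4, 5, 5]

Apply the min-plus product entry-by-entry:
  C[0][0] = min over k of (A[0][0] + B[0][0] = 5 + -3 = 2, A[0][1] + B[1][0] = -3 + 9 = 6, A[0][2] + B[2][0] = -5 + 4 = -1) = -1 (attained at k = 2)
  C[0][1] = min over k of (A[0][0] + B[0][1] = 5 + 6 = 11, A[0][1] + B[1][1] = -3 + 9 = 6, A[0][2] + B[2][1] = -5 + 9 = 4) = 4 (attained at k = 2)
  C[0][2] = min over k of (A[0][0] + B[0][2] = 5 + 10 = 15, A[0][1] + B[1][2] = -3 + -1 = -4, A[0][2] + B[2][2] = -5 + 3 = -2) = -4 (attained at k = 1)
  C[1][0] = min over k of (A[1][0] + B[0][0] = 6 + -3 = 3, A[1][1] + B[1][0] = 3 + 9 = 12, A[1][2] + B[2][0] = 8 + 4 = 12) = 3 (attained at k = 0)
  C[1][1] = min over k of (A[1][0] + B[0][1] = 6 + 6 = 12, A[1][1] + B[1][1] = 3 + 9 = 12, A[1][2] + B[2][1] = 8 + 9 = 17) = 12 (attained at k = 0)
  C[1][2] = min over k of (A[1][0] + B[0][2] = 6 + 10 = 16, A[1][1] + B[1][2] = 3 + -1 = 2, A[1][2] + B[2][2] = 8 + 3 = 11) = 2 (attained at k = 1)
  C[2][0] = min over k of (A[2][0] + B[0][0] = -1 + -3 = -4, A[2][1] + B[1][0] = 6 + 9 = 15, A[2][2] + B[2][0] = 9 + 4 = 13) = -4 (attained at k = 0)
  C[2][1] = min over k of (A[2][0] + B[0][1] = -1 + 6 = 5, A[2][1] + B[1][1] = 6 + 9 = 15, A[2][2] + B[2][1] = 9 + 9 = 18) = 5 (attained at k = 0)
  C[2][2] = min over k of (A[2][0] + B[0][2] = -1 + 10 = 9, A[2][1] + B[1][2] = 6 + -1 = 5, A[2][2] + B[2][2] = 9 + 3 = 12) = 5 (attained at k = 1)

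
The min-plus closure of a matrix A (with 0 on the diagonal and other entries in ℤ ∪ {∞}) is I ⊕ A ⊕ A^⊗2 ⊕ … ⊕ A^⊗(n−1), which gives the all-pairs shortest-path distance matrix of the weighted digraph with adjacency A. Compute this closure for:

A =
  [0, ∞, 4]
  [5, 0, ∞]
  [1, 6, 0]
Closure =
  [0, 10, 4]
  [5, 0, 9]
  [1, 6, 0]

This is the Floyd-Warshall all-pairs shortest-path computation. For each intermediate vertex k = 0, 1, …, 2, update dist[i][j] ← min(dist[i][j], dist[i][k] + dist[k][j]). The final matrix gives, for each (i, j), the minimum total weight of any directed path from i to j (possibly empty when i = j).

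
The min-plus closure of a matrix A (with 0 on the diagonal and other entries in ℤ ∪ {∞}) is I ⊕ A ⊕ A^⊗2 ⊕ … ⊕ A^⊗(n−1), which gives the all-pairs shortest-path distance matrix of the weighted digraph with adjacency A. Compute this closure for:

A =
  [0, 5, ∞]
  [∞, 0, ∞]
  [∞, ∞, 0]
Closure =
  [0, 5, ∞]
  [∞, 0, ∞]
  [∞, ∞, 0]

This is the Floyd-Warshall all-pairs shortest-path computation. For each intermediate vertex k = 0, 1, …, 2, update dist[i][j] ← min(dist[i][j], dist[i][k] + dist[k][j]). The final matrix gives, for each (i, j), the minimum total weight of any directed path from i to j (possibly empty when i = j).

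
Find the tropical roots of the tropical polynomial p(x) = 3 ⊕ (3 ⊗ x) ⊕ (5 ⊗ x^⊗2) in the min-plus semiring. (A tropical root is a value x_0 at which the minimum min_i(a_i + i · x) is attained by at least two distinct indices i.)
Roots: {-2, 0}

Each tropical root is a break point of the lower envelope of the lines y = a_i + i · x (there are 3 lines, with slopes 0, 1, ..., 2). Only the lines that attain the minimum somewhere contribute to roots; other lines are dominated. Here the surviving (envelope) indices are i = 2, i = 1, i = 0.
Intersections between consecutive envelope lines give the roots: for adjacent envelope indices i < j the intersection is x = (a_i − a_j) / (j − i). Reading off the sorted break points: {-2, 0}.
Verification: at each break x_0, at least two indices attain the minimum of min_i(a_i + i · x_0).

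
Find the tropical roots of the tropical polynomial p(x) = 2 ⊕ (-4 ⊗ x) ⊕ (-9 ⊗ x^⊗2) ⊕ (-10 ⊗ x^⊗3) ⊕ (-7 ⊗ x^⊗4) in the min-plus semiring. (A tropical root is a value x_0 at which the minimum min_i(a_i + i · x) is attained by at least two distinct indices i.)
Roots: {-3, 1, 5, 6}

Each tropical root is a break point of the lower envelope of the lines y = a_i + i · x (there are 5 lines, with slopes 0, 1, ..., 4). Only the lines that attain the minimum somewhere contribute to roots; other lines are dominated. Here the surviving (envelope) indices are i = 4, i = 3, i = 2, i = 1, i = 0.
Intersections between consecutive envelope lines give the roots: for adjacent envelope indices i < j the intersection is x = (a_i − a_j) / (j − i). Reading off the sorted break points: {-3, 1, 5, 6}.
Verification: at each break x_0, at least two indices attain the minimum of min_i(a_i + i · x_0).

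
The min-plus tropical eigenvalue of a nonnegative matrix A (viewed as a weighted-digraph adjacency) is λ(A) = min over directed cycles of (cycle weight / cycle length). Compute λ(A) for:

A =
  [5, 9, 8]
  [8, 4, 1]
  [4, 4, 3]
λ(A) = 5/2

Enumerate directed cycles and compute their means (weight / length). Sample:
  cycle 0 → 0: weight = 5, length = 1, mean = 5/1 ≈ 5.000
  cycle 1 → 1: weight = 4, length = 1, mean = 4/1 ≈ 4.000
  cycle 2 → 2: weight = 3, length = 1, mean = 3/1 ≈ 3.000
  cycle 0 → 1 → 0: weight = 17, length = 2, mean = 17/2 ≈ 8.500
  cycle 0 → 2 → 0: weight = 12, length = 2, mean = 12/2 ≈ 6.000
  cycle 1 → 0 → 1: weight = 17, length = 2, mean = 17/2 ≈ 8.500
Minimum mean = 2.500, attained e.g. along the cycle 1 → 2 → 1 with weight 5 and length 2. So λ(A) = 5/2 = 5/2.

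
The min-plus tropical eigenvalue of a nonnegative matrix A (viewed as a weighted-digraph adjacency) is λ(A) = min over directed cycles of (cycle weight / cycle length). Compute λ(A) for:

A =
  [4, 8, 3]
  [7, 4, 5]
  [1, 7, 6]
λ(A) = 2

Enumerate directed cycles and compute their means (weight / length). Sample:
  cycle 0 → 0: weight = 4, length = 1, mean = 4/1 ≈ 4.000
  cycle 1 → 1: weight = 4, length = 1, mean = 4/1 ≈ 4.000
  cycle 2 → 2: weight = 6, length = 1, mean = 6/1 ≈ 6.000
  cycle 0 → 1 → 0: weight = 15, length = 2, mean = 15/2 ≈ 7.500
  cycle 0 → 2 → 0: weight = 4, length = 2, mean = 4/2 ≈ 2.000
  cycle 1 → 0 → 1: weight = 15, length = 2, mean = 15/2 ≈ 7.500
Minimum mean = 2.000, attained e.g. along the cycle 0 → 2 → 0 with weight 4 and length 2. So λ(A) = 4/2 = 2.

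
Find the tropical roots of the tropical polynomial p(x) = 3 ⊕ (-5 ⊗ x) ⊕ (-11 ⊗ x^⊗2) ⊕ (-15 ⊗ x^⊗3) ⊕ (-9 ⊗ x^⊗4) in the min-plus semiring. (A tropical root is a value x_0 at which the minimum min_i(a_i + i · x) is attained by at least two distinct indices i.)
Roots: {-6, 4, 6, 8}

Each tropical root is a break point of the lower envelope of the lines y = a_i + i · x (there are 5 lines, with slopes 0, 1, ..., 4). Only the lines that attain the minimum somewhere contribute to roots; other lines are dominated. Here the surviving (envelope) indices are i = 4, i = 3, i = 2, i = 1, i = 0.
Intersections between consecutive envelope lines give the roots: for adjacent envelope indices i < j the intersection is x = (a_i − a_j) / (j − i). Reading off the sorted break points: {-6, 4, 6, 8}.
Verification: at each break x_0, at least two indices attain the minimum of min_i(a_i + i · x_0).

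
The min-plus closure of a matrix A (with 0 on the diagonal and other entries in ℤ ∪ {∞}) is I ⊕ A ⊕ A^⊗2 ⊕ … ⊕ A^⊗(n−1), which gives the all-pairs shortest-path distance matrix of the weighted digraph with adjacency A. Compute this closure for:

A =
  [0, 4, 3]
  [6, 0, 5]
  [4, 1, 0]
Closure =
  [0, 4, 3]
  [6, 0, 5]
  [4, 1, 0]

This is the Floyd-Warshall all-pairs shortest-path computation. For each intermediate vertex k = 0, 1, …, 2, update dist[i][j] ← min(dist[i][j], dist[i][k] + dist[k][j]). The final matrix gives, for each (i, j), the minimum total weight of any directed path from i to j (possibly empty when i = j).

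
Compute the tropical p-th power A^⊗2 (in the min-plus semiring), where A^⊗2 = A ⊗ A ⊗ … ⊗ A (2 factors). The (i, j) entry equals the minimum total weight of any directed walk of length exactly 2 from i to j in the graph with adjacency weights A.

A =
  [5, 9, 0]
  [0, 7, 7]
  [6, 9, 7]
A^⊗2 =
  [6, 9, 5]
  [5, 9, 0]
  [9, 15, 6]

Each entry (A^⊗2)_ij equals the minimum over all length-2 walks i = v_0 → v_1 → … → v_2 = j of Σ_t A[v_t][v_{t+1}]. For example, for (i, j) = (0, 2) we minimise over 3 possible intermediate vertex sequences; the minimum is 5, attained along the walk 0 → 0 → 2.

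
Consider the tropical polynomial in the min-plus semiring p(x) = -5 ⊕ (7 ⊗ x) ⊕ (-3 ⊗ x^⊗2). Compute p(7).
p(7) = -5

A tropical monomial a ⊗ x^⊗i evaluates to a + i · x. Evaluating each term at x = 7:
  Term 0 contributes -5 + 0 · 7 = -5
  Term 1 contributes 7 + 1 · 7 = 14
  Term 2 contributes -3 + 2 · 7 = 11
p(7) = ⊕ of these = min[-5, 14, 11] = -5.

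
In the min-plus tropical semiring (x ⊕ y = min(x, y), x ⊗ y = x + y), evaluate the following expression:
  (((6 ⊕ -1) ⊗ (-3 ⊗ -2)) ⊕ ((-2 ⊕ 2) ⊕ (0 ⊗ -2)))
(((6 ⊕ -1) ⊗ (-3 ⊗ -2)) ⊕ ((-2 ⊕ 2) ⊕ (0 ⊗ -2))) = -6

Expand innermost to outermost. Recall ⊕ takes the minimum of its arguments and ⊗ takes their sum. Working out the expression (((6 ⊕ -1) ⊗ (-3 ⊗ -2)) ⊕ ((-2 ⊕ 2) ⊕ (0 ⊗ -2))) gives -6.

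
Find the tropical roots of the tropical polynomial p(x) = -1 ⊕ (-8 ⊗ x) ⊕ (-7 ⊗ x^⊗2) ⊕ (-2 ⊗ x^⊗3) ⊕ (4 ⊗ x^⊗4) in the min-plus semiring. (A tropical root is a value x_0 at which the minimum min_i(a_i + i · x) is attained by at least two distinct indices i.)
Roots: {-6, -5, -1, 7}

Each tropical root is a break point of the lower envelope of the lines y = a_i + i · x (there are 5 lines, with slopes 0, 1, ..., 4). Only the lines that attain the minimum somewhere contribute to roots; other lines are dominated. Here the surviving (envelope) indices are i = 4, i = 3, i = 2, i = 1, i = 0.
Intersections between consecutive envelope lines give the roots: for adjacent envelope indices i < j the intersection is x = (a_i − a_j) / (j − i). Reading off the sorted break points: {-6, -5, -1, 7}.
Verification: at each break x_0, at least two indices attain the minimum of min_i(a_i + i · x_0).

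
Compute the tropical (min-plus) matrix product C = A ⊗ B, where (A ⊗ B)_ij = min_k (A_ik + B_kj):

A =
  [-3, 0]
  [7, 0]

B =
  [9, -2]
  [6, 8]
A ⊗ B =
  [6, -5]
  [6, 5]

Apply the min-plus product entry-by-entry:
  C[0][0] = min over k of (A[0][0] + B[0][0] = -3 + 9 = 6, A[0][1] + B[1][0] = 0 + 6 = 6) = 6 (attained at k = 0)
  C[0][1] = min over k of (A[0][0] + B[0][1] = -3 + -2 = -5, A[0][1] + B[1][1] = 0 + 8 = 8) = -5 (attained at k = 0)
  C[1][0] = min over k of (A[1][0] + B[0][0] = 7 + 9 = 16, A[1][1] + B[1][0] = 0 + 6 = 6) = 6 (attained at k = 1)
  C[1][1] = min over k of (A[1][0] + B[0][1] = 7 + -2 = 5, A[1][1] + B[1][1] = 0 + 8 = 8) = 5 (attained at k = 0)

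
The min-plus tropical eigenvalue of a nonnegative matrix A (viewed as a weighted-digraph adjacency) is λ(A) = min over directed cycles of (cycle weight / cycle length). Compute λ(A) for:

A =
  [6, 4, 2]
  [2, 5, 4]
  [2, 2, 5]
λ(A) = 2

Enumerate directed cycles and compute their means (weight / length). Sample:
  cycle 0 → 0: weight = 6, length = 1, mean = 6/1 ≈ 6.000
  cycle 1 → 1: weight = 5, length = 1, mean = 5/1 ≈ 5.000
  cycle 2 → 2: weight = 5, length = 1, mean = 5/1 ≈ 5.000
  cycle 0 → 1 → 0: weight = 6, length = 2, mean = 6/2 ≈ 3.000
  cycle 0 → 2 → 0: weight = 4, length = 2, mean = 4/2 ≈ 2.000
  cycle 1 → 0 → 1: weight = 6, length = 2, mean = 6/2 ≈ 3.000
Minimum mean = 2.000, attained e.g. along the cycle 0 → 2 → 0 with weight 4 and length 2. So λ(A) = 4/2 = 2.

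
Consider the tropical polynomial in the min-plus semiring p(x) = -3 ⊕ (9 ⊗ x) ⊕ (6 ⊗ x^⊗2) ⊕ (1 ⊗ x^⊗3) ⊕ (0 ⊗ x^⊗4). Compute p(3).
p(3) = -3

A tropical monomial a ⊗ x^⊗i evaluates to a + i · x. Evaluating each term at x = 3:
  Term 0 contributes -3 + 0 · 3 = -3
  Term 1 contributes 9 + 1 · 3 = 12
  Term 2 contributes 6 + 2 · 3 = 12
  Term 3 contributes 1 + 3 · 3 = 10
  Term 4 contributes 0 + 4 · 3 = 12
p(3) = ⊕ of these = min[-3, 12, 12, 10, 12] = -3.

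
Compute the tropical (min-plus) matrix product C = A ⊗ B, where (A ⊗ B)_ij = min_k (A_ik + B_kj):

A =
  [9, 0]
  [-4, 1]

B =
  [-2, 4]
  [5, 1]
A ⊗ B =
  [5, 1]
  [-6, 0]

Apply the min-plus product entry-by-entry:
  C[0][0] = min over k of (A[0][0] + B[0][0] = 9 + -2 = 7, A[0][1] + B[1][0] = 0 + 5 = 5) = 5 (attained at k = 1)
  C[0][1] = min over k of (A[0][0] + B[0][1] = 9 + 4 = 13, A[0][1] + B[1][1] = 0 + 1 = 1) = 1 (attained at k = 1)
  C[1][0] = min over k of (A[1][0] + B[0][0] = -4 + -2 = -6, A[1][1] + B[1][0] = 1 + 5 = 6) = -6 (attained at k = 0)
  C[1][1] = min over k of (A[1][0] + B[0][1] = -4 + 4 = 0, A[1][1] + B[1][1] = 1 + 1 = 2) = 0 (attained at k = 0)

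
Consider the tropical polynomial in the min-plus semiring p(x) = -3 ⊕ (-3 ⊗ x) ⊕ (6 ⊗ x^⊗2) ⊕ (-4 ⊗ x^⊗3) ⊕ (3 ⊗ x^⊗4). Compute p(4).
p(4) = -3

A tropical monomial a ⊗ x^⊗i evaluates to a + i · x. Evaluating each term at x = 4:
  Term 0 contributes -3 + 0 · 4 = -3
  Term 1 contributes -3 + 1 · 4 = 1
  Term 2 contributes 6 + 2 · 4 = 14
  Term 3 contributes -4 + 3 · 4 = 8
  Term 4 contributes 3 + 4 · 4 = 19
p(4) = ⊕ of these = min[-3, 1, 14, 8, 19] = -3.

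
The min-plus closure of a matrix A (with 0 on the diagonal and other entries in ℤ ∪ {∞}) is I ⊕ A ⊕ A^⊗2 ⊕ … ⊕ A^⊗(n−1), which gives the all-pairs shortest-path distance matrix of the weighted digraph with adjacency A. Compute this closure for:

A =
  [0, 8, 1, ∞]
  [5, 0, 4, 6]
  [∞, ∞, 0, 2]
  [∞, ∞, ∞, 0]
Closure =
  [0, 8, 1, 3]
  [5, 0, 4, 6]
  [∞, ∞, 0, 2]
  [∞, ∞, ∞, 0]

This is the Floyd-Warshall all-pairs shortest-path computation. For each intermediate vertex k = 0, 1, …, 3, update dist[i][j] ← min(dist[i][j], dist[i][k] + dist[k][j]). The final matrix gives, for each (i, j), the minimum total weight of any directed path from i to j (possibly empty when i = j).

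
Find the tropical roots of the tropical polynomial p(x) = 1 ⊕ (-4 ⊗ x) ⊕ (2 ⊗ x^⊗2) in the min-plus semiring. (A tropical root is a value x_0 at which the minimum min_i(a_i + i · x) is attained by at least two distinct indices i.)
Roots: {-6, 5}

Each tropical root is a break point of the lower envelope of the lines y = a_i + i · x (there are 3 lines, with slopes 0, 1, ..., 2). Only the lines that attain the minimum somewhere contribute to roots; other lines are dominated. Here the surviving (envelope) indices are i = 2, i = 1, i = 0.
Intersections between consecutive envelope lines give the roots: for adjacent envelope indices i < j the intersection is x = (a_i − a_j) / (j − i). Reading off the sorted break points: {-6, 5}.
Verification: at each break x_0, at least two indices attain the minimum of min_i(a_i + i · x_0).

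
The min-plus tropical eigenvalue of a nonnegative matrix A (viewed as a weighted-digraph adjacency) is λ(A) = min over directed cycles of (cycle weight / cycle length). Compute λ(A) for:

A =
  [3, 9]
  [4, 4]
λ(A) = 3

Enumerate directed cycles and compute their means (weight / length). Sample:
  cycle 0 → 0: weight = 3, length = 1, mean = 3/1 ≈ 3.000
  cycle 1 → 1: weight = 4, length = 1, mean = 4/1 ≈ 4.000
  cycle 0 → 1 → 0: weight = 13, length = 2, mean = 13/2 ≈ 6.500
  cycle 1 → 0 → 1: weight = 13, length = 2, mean = 13/2 ≈ 6.500
Minimum mean = 3.000, attained e.g. along the cycle 0 → 0 with weight 3 and length 1. So λ(A) = 3/1 = 3.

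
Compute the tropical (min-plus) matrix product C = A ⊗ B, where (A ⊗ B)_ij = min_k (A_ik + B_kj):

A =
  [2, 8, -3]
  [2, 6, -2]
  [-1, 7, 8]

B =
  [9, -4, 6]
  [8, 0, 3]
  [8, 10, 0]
A ⊗ B =
  [5, -2, -3]
  [6, -2, -2]
  [8, -5, 5]

Apply the min-plus product entry-by-entry:
  C[0][0] = min over k of (A[0][0] + B[0][0] = 2 + 9 = 11, A[0][1] + B[1][0] = 8 + 8 = 16, A[0][2] + B[2][0] = -3 + 8 = 5) = 5 (attained at k = 2)
  C[0][1] = min over k of (A[0][0] + B[0][1] = 2 + -4 = -2, A[0][1] + B[1][1] = 8 + 0 = 8, A[0][2] + B[2][1] = -3 + 10 = 7) = -2 (attained at k = 0)
  C[0][2] = min over k of (A[0][0] + B[0][2] = 2 + 6 = 8, A[0][1] + B[1][2] = 8 + 3 = 11, A[0][2] + B[2][2] = -3 + 0 = -3) = -3 (attained at k = 2)
  C[1][0] = min over k of (A[1][0] + B[0][0] = 2 + 9 = 11, A[1][1] + B[1][0] = 6 + 8 = 14, A[1][2] + B[2][0] = -2 + 8 = 6) = 6 (attained at k = 2)
  C[1][1] = min over k of (A[1][0] + B[0][1] = 2 + -4 = -2, A[1][1] + B[1][1] = 6 + 0 = 6, A[1][2] + B[2][1] = -2 + 10 = 8) = -2 (attained at k = 0)
  C[1][2] = min over k of (A[1][0] + B[0][2] = 2 + 6 = 8, A[1][1] + B[1][2] = 6 + 3 = 9, A[1][2] + B[2][2] = -2 + 0 = -2) = -2 (attained at k = 2)
  C[2][0] = min over k of (A[2][0] + B[0][0] = -1 + 9 = 8, A[2][1] + B[1][0] = 7 + 8 = 15, A[2][2] + B[2][0] = 8 + 8 = 16) = 8 (attained at k = 0)
  C[2][1] = min over k of (A[2][0] + B[0][1] = -1 + -4 = -5, A[2][1] + B[1][1] = 7 + 0 = 7, A[2][2] + B[2][1] = 8 + 10 = 18) = -5 (attained at k = 0)
  C[2][2] = min over k of (A[2][0] + B[0][2] = -1 + 6 = 5, A[2][1] + B[1][2] = 7 + 3 = 10, A[2][2] + B[2][2] = 8 + 0 = 8) = 5 (attained at k = 0)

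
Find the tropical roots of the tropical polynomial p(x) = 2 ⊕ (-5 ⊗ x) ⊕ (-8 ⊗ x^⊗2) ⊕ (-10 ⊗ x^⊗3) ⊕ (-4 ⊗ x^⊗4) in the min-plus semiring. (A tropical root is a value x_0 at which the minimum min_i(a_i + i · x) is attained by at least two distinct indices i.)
Roots: {-6, 2, 3, 7}

Each tropical root is a break point of the lower envelope of the lines y = a_i + i · x (there are 5 lines, with slopes 0, 1, ..., 4). Only the lines that attain the minimum somewhere contribute to roots; other lines are dominated. Here the surviving (envelope) indices are i = 4, i = 3, i = 2, i = 1, i = 0.
Intersections between consecutive envelope lines give the roots: for adjacent envelope indices i < j the intersection is x = (a_i − a_j) / (j − i). Reading off the sorted break points: {-6, 2, 3, 7}.
Verification: at each break x_0, at least two indices attain the minimum of min_i(a_i + i · x_0).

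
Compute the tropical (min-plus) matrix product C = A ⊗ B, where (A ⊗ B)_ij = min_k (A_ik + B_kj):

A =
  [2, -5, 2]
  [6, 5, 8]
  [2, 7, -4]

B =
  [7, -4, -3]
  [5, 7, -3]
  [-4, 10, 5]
A ⊗ B =
  [-2, -2, -8]
  [4, 2, 2]
  [-8, -2, -1]

Apply the min-plus product entry-by-entry:
  C[0][0] = min over k of (A[0][0] + B[0][0] = 2 + 7 = 9, A[0][1] + B[1][0] = -5 + 5 = 0, A[0][2] + B[2][0] = 2 + -4 = -2) = -2 (attained at k = 2)
  C[0][1] = min over k of (A[0][0] + B[0][1] = 2 + -4 = -2, A[0][1] + B[1][1] = -5 + 7 = 2, A[0][2] + B[2][1] = 2 + 10 = 12) = -2 (attained at k = 0)
  C[0][2] = min over k of (A[0][0] + B[0][2] = 2 + -3 = -1, A[0][1] + B[1][2] = -5 + -3 = -8, A[0][2] + B[2][2] = 2 + 5 = 7) = -8 (attained at k = 1)
  C[1][0] = min over k of (A[1][0] + B[0][0] = 6 + 7 = 13, A[1][1] + B[1][0] = 5 + 5 = 10, A[1][2] + B[2][0] = 8 + -4 = 4) = 4 (attained at k = 2)
  C[1][1] = min over k of (A[1][0] + B[0][1] = 6 + -4 = 2, A[1][1] + B[1][1] = 5 + 7 = 12, A[1][2] + B[2][1] = 8 + 10 = 18) = 2 (attained at k = 0)
  C[1][2] = min over k of (A[1][0] + B[0][2] = 6 + -3 = 3, A[1][1] + B[1][2] = 5 + -3 = 2, A[1][2] + B[2][2] = 8 + 5 = 13) = 2 (attained at k = 1)
  C[2][0] = min over k of (A[2][0] + B[0][0] = 2 + 7 = 9, A[2][1] + B[1][0] = 7 + 5 = 12, A[2][2] + B[2][0] = -4 + -4 = -8) = -8 (attained at k = 2)
  C[2][1] = min over k of (A[2][0] + B[0][1] = 2 + -4 = -2, A[2][1] + B[1][1] = 7 + 7 = 14, A[2][2] + B[2][1] = -4 + 10 = 6) = -2 (attained at k = 0)
  C[2][2] = min over k of (A[2][0] + B[0][2] = 2 + -3 = -1, A[2][1] + B[1][2] = 7 + -3 = 4, A[2][2] + B[2][2] = -4 + 5 = 1) = -1 (attained at k = 0)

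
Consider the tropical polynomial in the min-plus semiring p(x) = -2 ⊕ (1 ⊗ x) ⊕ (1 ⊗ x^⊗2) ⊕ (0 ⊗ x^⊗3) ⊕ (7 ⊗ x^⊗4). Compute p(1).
p(1) = -2

A tropical monomial a ⊗ x^⊗i evaluates to a + i · x. Evaluating each term at x = 1:
  Term 0 contributes -2 + 0 · 1 = -2
  Term 1 contributes 1 + 1 · 1 = 2
  Term 2 contributes 1 + 2 · 1 = 3
  Term 3 contributes 0 + 3 · 1 = 3
  Term 4 contributes 7 + 4 · 1 = 11
p(1) = ⊕ of these = min[-2, 2, 3, 3, 11] = -2.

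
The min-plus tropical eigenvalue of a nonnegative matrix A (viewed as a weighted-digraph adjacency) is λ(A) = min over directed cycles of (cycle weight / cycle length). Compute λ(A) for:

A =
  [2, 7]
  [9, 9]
λ(A) = 2

Enumerate directed cycles and compute their means (weight / length). Sample:
  cycle 0 → 0: weight = 2, length = 1, mean = 2/1 ≈ 2.000
  cycle 1 → 1: weight = 9, length = 1, mean = 9/1 ≈ 9.000
  cycle 0 → 1 → 0: weight = 16, length = 2, mean = 16/2 ≈ 8.000
  cycle 1 → 0 → 1: weight = 16, length = 2, mean = 16/2 ≈ 8.000
Minimum mean = 2.000, attained e.g. along the cycle 0 → 0 with weight 2 and length 1. So λ(A) = 2/1 = 2.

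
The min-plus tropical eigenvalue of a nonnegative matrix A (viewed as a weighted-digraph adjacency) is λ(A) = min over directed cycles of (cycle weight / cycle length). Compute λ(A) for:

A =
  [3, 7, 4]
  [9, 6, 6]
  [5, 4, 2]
λ(A) = 2

Enumerate directed cycles and compute their means (weight / length). Sample:
  cycle 0 → 0: weight = 3, length = 1, mean = 3/1 ≈ 3.000
  cycle 1 → 1: weight = 6, length = 1, mean = 6/1 ≈ 6.000
  cycle 2 → 2: weight = 2, length = 1, mean = 2/1 ≈ 2.000
  cycle 0 → 1 → 0: weight = 16, length = 2, mean = 16/2 ≈ 8.000
  cycle 0 → 2 → 0: weight = 9, length = 2, mean = 9/2 ≈ 4.500
  cycle 1 → 0 → 1: weight = 16, length = 2, mean = 16/2 ≈ 8.000
Minimum mean = 2.000, attained e.g. along the cycle 2 → 2 with weight 2 and length 1. So λ(A) = 2/1 = 2.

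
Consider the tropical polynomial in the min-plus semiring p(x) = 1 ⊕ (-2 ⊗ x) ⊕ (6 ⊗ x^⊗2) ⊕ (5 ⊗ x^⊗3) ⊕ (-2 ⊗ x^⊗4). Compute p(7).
p(7) = 1

A tropical monomial a ⊗ x^⊗i evaluates to a + i · x. Evaluating each term at x = 7:
  Term 0 contributes 1 + 0 · 7 = 1
  Term 1 contributes -2 + 1 · 7 = 5
  Term 2 contributes 6 + 2 · 7 = 20
  Term 3 contributes 5 + 3 · 7 = 26
  Term 4 contributes -2 + 4 · 7 = 26
p(7) = ⊕ of these = min[1, 5, 20, 26, 26] = 1.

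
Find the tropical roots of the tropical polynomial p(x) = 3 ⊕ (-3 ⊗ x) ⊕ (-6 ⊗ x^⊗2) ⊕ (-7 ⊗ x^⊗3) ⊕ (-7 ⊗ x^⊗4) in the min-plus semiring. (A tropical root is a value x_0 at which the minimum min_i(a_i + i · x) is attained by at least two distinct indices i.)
Roots: {0, 1, 3, 6}

Each tropical root is a break point of the lower envelope of the lines y = a_i + i · x (there are 5 lines, with slopes 0, 1, ..., 4). Only the lines that attain the minimum somewhere contribute to roots; other lines are dominated. Here the surviving (envelope) indices are i = 4, i = 3, i = 2, i = 1, i = 0.
Intersections between consecutive envelope lines give the roots: for adjacent envelope indices i < j the intersection is x = (a_i − a_j) / (j − i). Reading off the sorted break points: {0, 1, 3, 6}.
Verification: at each break x_0, at least two indices attain the minimum of min_i(a_i + i · x_0).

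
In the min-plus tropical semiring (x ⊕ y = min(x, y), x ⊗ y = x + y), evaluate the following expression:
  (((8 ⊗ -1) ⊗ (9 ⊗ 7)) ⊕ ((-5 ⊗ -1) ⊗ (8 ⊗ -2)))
(((8 ⊗ -1) ⊗ (9 ⊗ 7)) ⊕ ((-5 ⊗ -1) ⊗ (8 ⊗ -2))) = 0

Expand innermost to outermost. Recall ⊕ takes the minimum of its arguments and ⊗ takes their sum. Working out the expression (((8 ⊗ -1) ⊗ (9 ⊗ 7)) ⊕ ((-5 ⊗ -1) ⊗ (8 ⊗ -2))) gives 0.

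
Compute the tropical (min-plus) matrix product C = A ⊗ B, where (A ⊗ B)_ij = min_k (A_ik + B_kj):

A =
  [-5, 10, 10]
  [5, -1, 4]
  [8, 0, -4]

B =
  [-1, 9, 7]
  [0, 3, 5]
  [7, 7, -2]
A ⊗ B =
  [-6, 4, 2]
  [-1, 2, 2]
  [0, 3, -6]

Apply the min-plus product entry-by-entry:
  C[0][0] = min over k of (A[0][0] + B[0][0] = -5 + -1 = -6, A[0][1] + B[1][0] = 10 + 0 = 10, A[0][2] + B[2][0] = 10 + 7 = 17) = -6 (attained at k = 0)
  C[0][1] = min over k of (A[0][0] + B[0][1] = -5 + 9 = 4, A[0][1] + B[1][1] = 10 + 3 = 13, A[0][2] + B[2][1] = 10 + 7 = 17) = 4 (attained at k = 0)
  C[0][2] = min over k of (A[0][0] + B[0][2] = -5 + 7 = 2, A[0][1] + B[1][2] = 10 + 5 = 15, A[0][2] + B[2][2] = 10 + -2 = 8) = 2 (attained at k = 0)
  C[1][0] = min over k of (A[1][0] + B[0][0] = 5 + -1 = 4, A[1][1] + B[1][0] = -1 + 0 = -1, A[1][2] + B[2][0] = 4 + 7 = 11) = -1 (attained at k = 1)
  C[1][1] = min over k of (A[1][0] + B[0][1] = 5 + 9 = 14, A[1][1] + B[1][1] = -1 + 3 = 2, A[1][2] + B[2][1] = 4 + 7 = 11) = 2 (attained at k = 1)
  C[1][2] = min over k of (A[1][0] + B[0][2] = 5 + 7 = 12, A[1][1] + B[1][2] = -1 + 5 = 4, A[1][2] + B[2][2] = 4 + -2 = 2) = 2 (attained at k = 2)
  C[2][0] = min over k of (A[2][0] + B[0][0] = 8 + -1 = 7, A[2][1] + B[1][0] = 0 + 0 = 0, A[2][2] + B[2][0] = -4 + 7 = 3) = 0 (attained at k = 1)
  C[2][1] = min over k of (A[2][0] + B[0][1] = 8 + 9 = 17, A[2][1] + B[1][1] = 0 + 3 = 3, A[2][2] + B[2][1] = -4 + 7 = 3) = 3 (attained at k = 1)
  C[2][2] = min over k of (A[2][0] + B[0][2] = 8 + 7 = 15, A[2][1] + B[1][2] = 0 + 5 = 5, A[2][2] + B[2][2] = -4 + -2 = -6) = -6 (attained at k = 2)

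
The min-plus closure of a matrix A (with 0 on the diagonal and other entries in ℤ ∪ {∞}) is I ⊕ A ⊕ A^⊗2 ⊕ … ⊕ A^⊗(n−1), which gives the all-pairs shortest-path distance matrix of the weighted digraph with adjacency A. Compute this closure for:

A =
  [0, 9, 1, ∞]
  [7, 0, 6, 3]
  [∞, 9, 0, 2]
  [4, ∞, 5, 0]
Closure =
  [0, 9, 1, 3]
  [7, 0, 6, 3]
  [6, 9, 0, 2]
  [4, 13, 5, 0]

This is the Floyd-Warshall all-pairs shortest-path computation. For each intermediate vertex k = 0, 1, …, 3, update dist[i][j] ← min(dist[i][j], dist[i][k] + dist[k][j]). The final matrix gives, for each (i, j), the minimum total weight of any directed path from i to j (possibly empty when i = j).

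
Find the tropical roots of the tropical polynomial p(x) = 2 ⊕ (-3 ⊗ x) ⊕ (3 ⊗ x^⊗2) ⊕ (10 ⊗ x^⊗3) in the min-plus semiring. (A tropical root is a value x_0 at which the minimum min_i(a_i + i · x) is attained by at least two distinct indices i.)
Roots: {-7, -6, 5}

Each tropical root is a break point of the lower envelope of the lines y = a_i + i · x (there are 4 lines, with slopes 0, 1, ..., 3). Only the lines that attain the minimum somewhere contribute to roots; other lines are dominated. Here the surviving (envelope) indices are i = 3, i = 2, i = 1, i = 0.
Intersections between consecutive envelope lines give the roots: for adjacent envelope indices i < j the intersection is x = (a_i − a_j) / (j − i). Reading off the sorted break points: {-7, -6, 5}.
Verification: at each break x_0, at least two indices attain the minimum of min_i(a_i + i · x_0).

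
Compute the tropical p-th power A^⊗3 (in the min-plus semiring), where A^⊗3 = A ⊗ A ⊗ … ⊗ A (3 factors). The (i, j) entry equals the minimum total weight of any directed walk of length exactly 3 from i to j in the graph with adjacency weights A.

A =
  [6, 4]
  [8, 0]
A^⊗3 =
  [12, 4]
  [8, 0]

Each entry (A^⊗3)_ij equals the minimum over all length-3 walks i = v_0 → v_1 → … → v_3 = j of Σ_t A[v_t][v_{t+1}]. For example, for (i, j) = (0, 1) we minimise over 4 possible intermediate vertex sequences; the minimum is 4, attained along the walk 0 → 1 → 1 → 1.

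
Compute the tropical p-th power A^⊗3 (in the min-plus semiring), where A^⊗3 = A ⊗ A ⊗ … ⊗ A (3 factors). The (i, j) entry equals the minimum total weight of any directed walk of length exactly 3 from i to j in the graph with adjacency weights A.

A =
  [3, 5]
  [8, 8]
A^⊗3 =
  [9, 11]
  [14, 16]

Each entry (A^⊗3)_ij equals the minimum over all length-3 walks i = v_0 → v_1 → … → v_3 = j of Σ_t A[v_t][v_{t+1}]. For example, for (i, j) = (0, 1) we minimise over 4 possible intermediate vertex sequences; the minimum is 11, attained along the walk 0 → 0 → 0 → 1.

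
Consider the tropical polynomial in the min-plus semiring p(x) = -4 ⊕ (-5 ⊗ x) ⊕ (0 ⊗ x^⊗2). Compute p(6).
p(6) = -4

A tropical monomial a ⊗ x^⊗i evaluates to a + i · x. Evaluating each term at x = 6:
  Term 0 contributes -4 + 0 · 6 = -4
  Term 1 contributes -5 + 1 · 6 = 1
  Term 2 contributes 0 + 2 · 6 = 12
p(6) = ⊕ of these = min[-4, 1, 12] = -4.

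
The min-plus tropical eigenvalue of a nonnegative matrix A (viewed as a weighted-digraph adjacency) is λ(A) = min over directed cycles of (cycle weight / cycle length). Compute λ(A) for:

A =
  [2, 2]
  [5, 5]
λ(A) = 2

Enumerate directed cycles and compute their means (weight / length). Sample:
  cycle 0 → 0: weight = 2, length = 1, mean = 2/1 ≈ 2.000
  cycle 1 → 1: weight = 5, length = 1, mean = 5/1 ≈ 5.000
  cycle 0 → 1 → 0: weight = 7, length = 2, mean = 7/2 ≈ 3.500
  cycle 1 → 0 → 1: weight = 7, length = 2, mean = 7/2 ≈ 3.500
Minimum mean = 2.000, attained e.g. along the cycle 0 → 0 with weight 2 and length 1. So λ(A) = 2/1 = 2.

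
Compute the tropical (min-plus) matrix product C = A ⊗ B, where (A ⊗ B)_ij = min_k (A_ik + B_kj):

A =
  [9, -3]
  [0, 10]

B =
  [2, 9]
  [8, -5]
A ⊗ B =
  [5, -8]
  [2, 5]

Apply the min-plus product entry-by-entry:
  C[0][0] = min over k of (A[0][0] + B[0][0] = 9 + 2 = 11, A[0][1] + B[1][0] = -3 + 8 = 5) = 5 (attained at k = 1)
  C[0][1] = min over k of (A[0][0] + B[0][1] = 9 + 9 = 18, A[0][1] + B[1][1] = -3 + -5 = -8) = -8 (attained at k = 1)
  C[1][0] = min over k of (A[1][0] + B[0][0] = 0 + 2 = 2, A[1][1] + B[1][0] = 10 + 8 = 18) = 2 (attained at k = 0)
  C[1][1] = min over k of (A[1][0] + B[0][1] = 0 + 9 = 9, A[1][1] + B[1][1] = 10 + -5 = 5) = 5 (attained at k = 1)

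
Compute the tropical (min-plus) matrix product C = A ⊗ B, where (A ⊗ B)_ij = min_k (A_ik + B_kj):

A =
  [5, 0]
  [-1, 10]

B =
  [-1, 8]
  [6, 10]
A ⊗ B =
  [4, 10]
  [-2, 7]

Apply the min-plus product entry-by-entry:
  C[0][0] = min over k of (A[0][0] + B[0][0] = 5 + -1 = 4, A[0][1] + B[1][0] = 0 + 6 = 6) = 4 (attained at k = 0)
  C[0][1] = min over k of (A[0][0] + B[0][1] = 5 + 8 = 13, A[0][1] + B[1][1] = 0 + 10 = 10) = 10 (attained at k = 1)
  C[1][0] = min over k of (A[1][0] + B[0][0] = -1 + -1 = -2, A[1][1] + B[1][0] = 10 + 6 = 16) = -2 (attained at k = 0)
  C[1][1] = min over k of (A[1][0] + B[0][1] = -1 + 8 = 7, A[1][1] + B[1][1] = 10 + 10 = 20) = 7 (attained at k = 0)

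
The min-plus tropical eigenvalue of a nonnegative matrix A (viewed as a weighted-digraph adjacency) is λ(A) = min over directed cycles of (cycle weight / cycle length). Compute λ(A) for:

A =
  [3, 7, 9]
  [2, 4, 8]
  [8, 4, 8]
λ(A) = 3

Enumerate directed cycles and compute their means (weight / length). Sample:
  cycle 0 → 0: weight = 3, length = 1, mean = 3/1 ≈ 3.000
  cycle 1 → 1: weight = 4, length = 1, mean = 4/1 ≈ 4.000
  cycle 2 → 2: weight = 8, length = 1, mean = 8/1 ≈ 8.000
  cycle 0 → 1 → 0: weight = 9, length = 2, mean = 9/2 ≈ 4.500
  cycle 0 → 2 → 0: weight = 17, length = 2, mean = 17/2 ≈ 8.500
  cycle 1 → 0 → 1: weight = 9, length = 2, mean = 9/2 ≈ 4.500
Minimum mean = 3.000, attained e.g. along the cycle 0 → 0 with weight 3 and length 1. So λ(A) = 3/1 = 3.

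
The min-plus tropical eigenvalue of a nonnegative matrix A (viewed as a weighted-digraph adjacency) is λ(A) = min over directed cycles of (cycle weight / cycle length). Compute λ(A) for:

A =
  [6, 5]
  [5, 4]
λ(A) = 4

Enumerate directed cycles and compute their means (weight / length). Sample:
  cycle 0 → 0: weight = 6, length = 1, mean = 6/1 ≈ 6.000
  cycle 1 → 1: weight = 4, length = 1, mean = 4/1 ≈ 4.000
  cycle 0 → 1 → 0: weight = 10, length = 2, mean = 10/2 ≈ 5.000
  cycle 1 → 0 → 1: weight = 10, length = 2, mean = 10/2 ≈ 5.000
Minimum mean = 4.000, attained e.g. along the cycle 1 → 1 with weight 4 and length 1. So λ(A) = 4/1 = 4.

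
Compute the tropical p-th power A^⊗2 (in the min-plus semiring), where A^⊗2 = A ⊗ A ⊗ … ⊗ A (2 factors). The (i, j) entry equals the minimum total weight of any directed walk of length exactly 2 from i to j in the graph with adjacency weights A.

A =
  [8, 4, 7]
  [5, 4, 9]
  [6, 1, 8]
A^⊗2 =
  [9, 8, 13]
  [9, 8, 12]
  [6, 5, 10]

Each entry (A^⊗2)_ij equals the minimum over all length-2 walks i = v_0 → v_1 → … → v_2 = j of Σ_t A[v_t][v_{t+1}]. For example, for (i, j) = (0, 2) we minimise over 3 possible intermediate vertex sequences; the minimum is 13, attained along the walk 0 → 1 → 2.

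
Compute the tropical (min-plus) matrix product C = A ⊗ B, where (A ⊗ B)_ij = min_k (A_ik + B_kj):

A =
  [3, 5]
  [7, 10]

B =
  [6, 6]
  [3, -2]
A ⊗ B =
  [8, 3]
  [13, 8]

Apply the min-plus product entry-by-entry:
  C[0][0] = min over k of (A[0][0] + B[0][0] = 3 + 6 = 9, A[0][1] + B[1][0] = 5 + 3 = 8) = 8 (attained at k = 1)
  C[0][1] = min over k of (A[0][0] + B[0][1] = 3 + 6 = 9, A[0][1] + B[1][1] = 5 + -2 = 3) = 3 (attained at k = 1)
  C[1][0] = min over k of (A[1][0] + B[0][0] = 7 + 6 = 13, A[1][1] + B[1][0] = 10 + 3 = 13) = 13 (attained at k = 0)
  C[1][1] = min over k of (A[1][0] + B[0][1] = 7 + 6 = 13, A[1][1] + B[1][1] = 10 + -2 = 8) = 8 (attained at k = 1)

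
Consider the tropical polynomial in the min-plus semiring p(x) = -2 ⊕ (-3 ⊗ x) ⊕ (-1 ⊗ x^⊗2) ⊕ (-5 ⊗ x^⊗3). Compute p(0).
p(0) = -5

A tropical monomial a ⊗ x^⊗i evaluates to a + i · x. Evaluating each term at x = 0:
  Term 0 contributes -2 + 0 · 0 = -2
  Term 1 contributes -3 + 1 · 0 = -3
  Term 2 contributes -1 + 2 · 0 = -1
  Term 3 contributes -5 + 3 · 0 = -5
p(0) = ⊕ of these = min[-2, -3, -1, -5] = -5.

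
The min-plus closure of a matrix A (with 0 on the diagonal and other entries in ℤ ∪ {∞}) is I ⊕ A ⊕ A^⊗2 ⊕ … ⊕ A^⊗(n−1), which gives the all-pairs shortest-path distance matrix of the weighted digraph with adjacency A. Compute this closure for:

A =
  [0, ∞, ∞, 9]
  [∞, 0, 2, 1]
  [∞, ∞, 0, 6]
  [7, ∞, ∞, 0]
Closure =
  [0, ∞, ∞, 9]
  [8, 0, 2, 1]
  [13, ∞, 0, 6]
  [7, ∞, ∞, 0]

This is the Floyd-Warshall all-pairs shortest-path computation. For each intermediate vertex k = 0, 1, …, 3, update dist[i][j] ← min(dist[i][j], dist[i][k] + dist[k][j]). The final matrix gives, for each (i, j), the minimum total weight of any directed path from i to j (possibly empty when i = j).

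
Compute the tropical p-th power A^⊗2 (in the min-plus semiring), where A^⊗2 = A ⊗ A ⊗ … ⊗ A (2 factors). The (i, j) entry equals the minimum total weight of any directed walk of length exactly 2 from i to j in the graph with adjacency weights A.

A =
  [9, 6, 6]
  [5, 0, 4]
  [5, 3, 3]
A^⊗2 =
  [11, 6, 9]
  [5, 0, 4]
  [8, 3, 6]

Each entry (A^⊗2)_ij equals the minimum over all length-2 walks i = v_0 → v_1 → … → v_2 = j of Σ_t A[v_t][v_{t+1}]. For example, for (i, j) = (0, 2) we minimise over 3 possible intermediate vertex sequences; the minimum is 9, attained along the walk 0 → 2 → 2.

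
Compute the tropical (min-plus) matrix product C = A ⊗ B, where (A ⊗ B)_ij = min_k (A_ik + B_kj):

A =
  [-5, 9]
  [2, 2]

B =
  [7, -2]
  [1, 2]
A ⊗ B =
  [2, -7]
  [3, 0]

Apply the min-plus product entry-by-entry:
  C[0][0] = min over k of (A[0][0] + B[0][0] = -5 + 7 = 2, A[0][1] + B[1][0] = 9 + 1 = 10) = 2 (attained at k = 0)
  C[0][1] = min over k of (A[0][0] + B[0][1] = -5 + -2 = -7, A[0][1] + B[1][1] = 9 + 2 = 11) = -7 (attained at k = 0)
  C[1][0] = min over k of (A[1][0] + B[0][0] = 2 + 7 = 9, A[1][1] + B[1][0] = 2 + 1 = 3) = 3 (attained at k = 1)
  C[1][1] = min over k of (A[1][0] + B[0][1] = 2 + -2 = 0, A[1][1] + B[1][1] = 2 + 2 = 4) = 0 (attained at k = 0)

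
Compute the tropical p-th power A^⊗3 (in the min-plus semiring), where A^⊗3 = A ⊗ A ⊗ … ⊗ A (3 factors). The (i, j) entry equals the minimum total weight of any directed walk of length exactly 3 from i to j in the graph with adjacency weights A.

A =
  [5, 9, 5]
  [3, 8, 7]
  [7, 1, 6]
A^⊗3 =
  [9, 11, 13]
  [11, 9, 13]
  [9, 9, 9]

Each entry (A^⊗3)_ij equals the minimum over all length-3 walks i = v_0 → v_1 → … → v_3 = j of Σ_t A[v_t][v_{t+1}]. For example, for (i, j) = (0, 2) we minimise over 9 possible intermediate vertex sequences; the minimum is 13, attained along the walk 0 → 2 → 1 → 2.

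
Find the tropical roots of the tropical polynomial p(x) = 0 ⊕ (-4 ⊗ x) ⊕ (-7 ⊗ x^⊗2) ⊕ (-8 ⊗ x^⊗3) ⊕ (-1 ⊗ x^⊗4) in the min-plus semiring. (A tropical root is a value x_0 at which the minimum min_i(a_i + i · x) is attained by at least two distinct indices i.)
Roots: {-7, 1, 3, 4}

Each tropical root is a break point of the lower envelope of the lines y = a_i + i · x (there are 5 lines, with slopes 0, 1, ..., 4). Only the lines that attain the minimum somewhere contribute to roots; other lines are dominated. Here the surviving (envelope) indices are i = 4, i = 3, i = 2, i = 1, i = 0.
Intersections between consecutive envelope lines give the roots: for adjacent envelope indices i < j the intersection is x = (a_i − a_j) / (j − i). Reading off the sorted break points: {-7, 1, 3, 4}.
Verification: at each break x_0, at least two indices attain the minimum of min_i(a_i + i · x_0).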